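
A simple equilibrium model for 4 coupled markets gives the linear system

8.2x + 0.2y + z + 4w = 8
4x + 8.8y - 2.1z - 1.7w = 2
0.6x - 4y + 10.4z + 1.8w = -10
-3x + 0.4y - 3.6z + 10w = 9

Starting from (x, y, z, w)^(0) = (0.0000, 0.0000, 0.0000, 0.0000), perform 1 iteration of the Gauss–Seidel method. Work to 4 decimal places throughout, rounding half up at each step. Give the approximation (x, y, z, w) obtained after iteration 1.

(0.9756, -0.2162, -1.1010, 0.8050)

Iteration 1:
  x = (8 - (0.2)·0.0000 - (1)·0.0000 - (4)·0.0000) / (8.2) = 0.9756
  y = (2 - (4)·0.9756 - (-2.1)·0.0000 - (-1.7)·0.0000) / (8.8) = -0.2162
  z = (-10 - (0.6)·0.9756 - (-4)·-0.2162 - (1.8)·0.0000) / (10.4) = -1.1010
  w = (9 - (-3)·0.9756 - (0.4)·-0.2162 - (-3.6)·-1.1010) / (10) = 0.8050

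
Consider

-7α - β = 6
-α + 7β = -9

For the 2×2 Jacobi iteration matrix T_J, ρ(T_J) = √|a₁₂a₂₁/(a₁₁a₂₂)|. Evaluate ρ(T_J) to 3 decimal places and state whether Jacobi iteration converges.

a₁₂a₂₁/(a₁₁a₂₂) = (-1)·(-1) / ((-7)·(7)) = -0.020408
ρ = √|-0.020408| = √0.020408 = 0.143
ρ < 1, so Jacobi converges

0.143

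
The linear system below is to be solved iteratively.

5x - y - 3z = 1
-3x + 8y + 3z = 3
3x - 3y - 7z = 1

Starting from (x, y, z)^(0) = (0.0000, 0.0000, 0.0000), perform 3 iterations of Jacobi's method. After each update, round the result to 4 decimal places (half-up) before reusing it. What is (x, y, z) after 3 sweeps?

Iteration 1:
  x = (1 - (-1)·0.0000 - (-3)·0.0000) / (5) = 0.2000
  y = (3 - (-3)·0.0000 - (3)·0.0000) / (8) = 0.3750
  z = (1 - (3)·0.0000 - (-3)·0.0000) / (-7) = -0.1429
Iteration 2:
  x = (1 - (-1)·0.3750 - (-3)·-0.1429) / (5) = 0.1893
  y = (3 - (-3)·0.2000 - (3)·-0.1429) / (8) = 0.5036
  z = (1 - (3)·0.2000 - (-3)·0.3750) / (-7) = -0.2179
Iteration 3:
  x = (1 - (-1)·0.5036 - (-3)·-0.2179) / (5) = 0.1700
  y = (3 - (-3)·0.1893 - (3)·-0.2179) / (8) = 0.5277
  z = (1 - (3)·0.1893 - (-3)·0.5036) / (-7) = -0.2776

(0.1700, 0.5277, -0.2776)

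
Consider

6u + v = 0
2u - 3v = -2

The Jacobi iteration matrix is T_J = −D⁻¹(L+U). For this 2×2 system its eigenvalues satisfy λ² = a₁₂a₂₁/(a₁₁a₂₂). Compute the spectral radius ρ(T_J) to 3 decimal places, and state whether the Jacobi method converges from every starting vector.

a₁₂a₂₁/(a₁₁a₂₂) = (1)·(2) / ((6)·(-3)) = -0.111111
ρ = √|-0.111111| = √0.111111 = 0.333
ρ < 1, so Jacobi converges

0.333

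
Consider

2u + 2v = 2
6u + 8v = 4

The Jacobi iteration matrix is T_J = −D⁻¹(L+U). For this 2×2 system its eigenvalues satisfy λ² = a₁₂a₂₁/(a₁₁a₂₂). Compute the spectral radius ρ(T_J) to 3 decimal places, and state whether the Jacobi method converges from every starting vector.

a₁₂a₂₁/(a₁₁a₂₂) = (2)·(6) / ((2)·(8)) = 0.750000
ρ = √|0.750000| = √0.750000 = 0.866
ρ < 1, so Jacobi converges

0.866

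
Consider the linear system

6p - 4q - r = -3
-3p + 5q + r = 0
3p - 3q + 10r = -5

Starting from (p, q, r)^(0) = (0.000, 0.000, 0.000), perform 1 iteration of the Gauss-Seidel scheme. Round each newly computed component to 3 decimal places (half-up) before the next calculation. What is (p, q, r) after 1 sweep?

(-0.500, -0.300, -0.440)

Iteration 1:
  p = (-3 - (-4)·0.000 - (-1)·0.000) / (6) = -0.500
  q = (0 - (-3)·-0.500 - (1)·0.000) / (5) = -0.300
  r = (-5 - (3)·-0.500 - (-3)·-0.300) / (10) = -0.440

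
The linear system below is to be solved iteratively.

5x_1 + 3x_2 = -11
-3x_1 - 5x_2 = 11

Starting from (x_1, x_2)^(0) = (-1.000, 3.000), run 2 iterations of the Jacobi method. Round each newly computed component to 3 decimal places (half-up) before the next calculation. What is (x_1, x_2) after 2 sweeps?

Iteration 1:
  x_1 = (-11 - (3)·3.000) / (5) = -4.000
  x_2 = (11 - (-3)·-1.000) / (-5) = -1.600
Iteration 2:
  x_1 = (-11 - (3)·-1.600) / (5) = -1.240
  x_2 = (11 - (-3)·-4.000) / (-5) = 0.200

(-1.240, 0.200)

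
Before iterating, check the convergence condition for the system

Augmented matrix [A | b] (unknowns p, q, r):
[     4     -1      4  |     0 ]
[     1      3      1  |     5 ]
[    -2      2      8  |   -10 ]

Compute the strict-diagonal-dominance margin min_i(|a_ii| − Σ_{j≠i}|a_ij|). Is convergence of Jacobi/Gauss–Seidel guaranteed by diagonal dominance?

-1

row 1: |4| − (1+4) = -1
row 2: |3| − (1+1) = 1
row 3: |8| − (2+2) = 4
minimum over rows = -1 → not strictly diagonally dominant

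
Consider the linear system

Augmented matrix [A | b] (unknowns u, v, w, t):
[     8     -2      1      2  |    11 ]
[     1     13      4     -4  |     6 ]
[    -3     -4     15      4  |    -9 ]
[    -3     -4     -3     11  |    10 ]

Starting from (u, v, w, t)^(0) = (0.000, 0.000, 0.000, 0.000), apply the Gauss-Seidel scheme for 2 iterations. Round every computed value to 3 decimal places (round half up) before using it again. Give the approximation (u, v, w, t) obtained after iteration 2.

(1.155, 0.859, -0.500, 1.400)

Iteration 1:
  u = (11 - (-2)·0.000 - (1)·0.000 - (2)·0.000) / (8) = 1.375
  v = (6 - (1)·1.375 - (4)·0.000 - (-4)·0.000) / (13) = 0.356
  w = (-9 - (-3)·1.375 - (-4)·0.356 - (4)·0.000) / (15) = -0.230
  t = (10 - (-3)·1.375 - (-4)·0.356 - (-3)·-0.230) / (11) = 1.351
Iteration 2:
  u = (11 - (-2)·0.356 - (1)·-0.230 - (2)·1.351) / (8) = 1.155
  v = (6 - (1)·1.155 - (4)·-0.230 - (-4)·1.351) / (13) = 0.859
  w = (-9 - (-3)·1.155 - (-4)·0.859 - (4)·1.351) / (15) = -0.500
  t = (10 - (-3)·1.155 - (-4)·0.859 - (-3)·-0.500) / (11) = 1.400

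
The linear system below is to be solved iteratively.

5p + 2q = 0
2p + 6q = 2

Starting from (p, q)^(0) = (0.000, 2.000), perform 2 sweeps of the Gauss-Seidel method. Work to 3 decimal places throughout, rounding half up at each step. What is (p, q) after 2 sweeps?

Iteration 1:
  p = (0 - (2)·2.000) / (5) = -0.800
  q = (2 - (2)·-0.800) / (6) = 0.600
Iteration 2:
  p = (0 - (2)·0.600) / (5) = -0.240
  q = (2 - (2)·-0.240) / (6) = 0.413

(-0.240, 0.413)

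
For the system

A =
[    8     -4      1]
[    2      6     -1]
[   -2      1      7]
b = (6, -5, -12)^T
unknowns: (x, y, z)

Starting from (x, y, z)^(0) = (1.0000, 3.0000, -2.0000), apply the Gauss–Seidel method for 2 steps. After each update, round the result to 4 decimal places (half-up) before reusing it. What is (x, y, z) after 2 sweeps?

Iteration 1:
  x = (6 - (-4)·3.0000 - (1)·-2.0000) / (8) = 2.5000
  y = (-5 - (2)·2.5000 - (-1)·-2.0000) / (6) = -2.0000
  z = (-12 - (-2)·2.5000 - (1)·-2.0000) / (7) = -0.7143
Iteration 2:
  x = (6 - (-4)·-2.0000 - (1)·-0.7143) / (8) = -0.1607
  y = (-5 - (2)·-0.1607 - (-1)·-0.7143) / (6) = -0.8988
  z = (-12 - (-2)·-0.1607 - (1)·-0.8988) / (7) = -1.6318

(-0.1607, -0.8988, -1.6318)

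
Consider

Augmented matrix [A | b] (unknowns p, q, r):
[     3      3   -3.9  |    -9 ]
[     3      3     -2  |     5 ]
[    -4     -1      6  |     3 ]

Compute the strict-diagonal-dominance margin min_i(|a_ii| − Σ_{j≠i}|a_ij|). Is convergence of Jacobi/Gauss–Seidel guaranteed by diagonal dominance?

-3.9

row 1: |3| − (3+3.9) = -3.9
row 2: |3| − (3+2) = -2
row 3: |6| − (4+1) = 1
minimum over rows = -3.9 → not strictly diagonally dominant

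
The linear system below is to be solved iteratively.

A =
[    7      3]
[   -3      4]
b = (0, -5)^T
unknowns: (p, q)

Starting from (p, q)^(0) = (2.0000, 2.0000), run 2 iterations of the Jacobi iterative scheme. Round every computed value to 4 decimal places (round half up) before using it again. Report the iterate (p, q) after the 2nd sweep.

(-0.1071, -1.8928)

Iteration 1:
  p = (0 - (3)·2.0000) / (7) = -0.8571
  q = (-5 - (-3)·2.0000) / (4) = 0.2500
Iteration 2:
  p = (0 - (3)·0.2500) / (7) = -0.1071
  q = (-5 - (-3)·-0.8571) / (4) = -1.8928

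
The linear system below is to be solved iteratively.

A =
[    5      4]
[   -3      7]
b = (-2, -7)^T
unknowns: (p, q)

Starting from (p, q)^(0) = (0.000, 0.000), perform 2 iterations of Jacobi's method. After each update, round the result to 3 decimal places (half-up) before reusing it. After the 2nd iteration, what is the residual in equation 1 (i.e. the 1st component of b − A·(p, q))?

Iteration 1:
  p = (-2 - (4)·0.000) / (5) = -0.400
  q = (-7 - (-3)·0.000) / (7) = -1.000
Iteration 2:
  p = (-2 - (4)·-1.000) / (5) = 0.400
  q = (-7 - (-3)·-0.400) / (7) = -1.171
Residual b − A·x = (0.684, 2.397)

0.684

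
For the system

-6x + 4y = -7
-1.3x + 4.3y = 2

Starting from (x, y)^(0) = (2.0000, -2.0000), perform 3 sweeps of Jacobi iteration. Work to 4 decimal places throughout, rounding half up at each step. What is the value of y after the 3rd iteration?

Iteration 1:
  x = (-7 - (4)·-2.0000) / (-6) = -0.1667
  y = (2 - (-1.3)·2.0000) / (4.3) = 1.0698
Iteration 2:
  x = (-7 - (4)·1.0698) / (-6) = 1.8799
  y = (2 - (-1.3)·-0.1667) / (4.3) = 0.4147
Iteration 3:
  x = (-7 - (4)·0.4147) / (-6) = 1.4431
  y = (2 - (-1.3)·1.8799) / (4.3) = 1.0335

1.0335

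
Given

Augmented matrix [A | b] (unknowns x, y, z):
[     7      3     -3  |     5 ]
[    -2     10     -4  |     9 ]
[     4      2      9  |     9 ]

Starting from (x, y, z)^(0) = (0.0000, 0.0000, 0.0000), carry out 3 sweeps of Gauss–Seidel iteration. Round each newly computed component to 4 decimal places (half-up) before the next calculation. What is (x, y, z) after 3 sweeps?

Iteration 1:
  x = (5 - (3)·0.0000 - (-3)·0.0000) / (7) = 0.7143
  y = (9 - (-2)·0.7143 - (-4)·0.0000) / (10) = 1.0429
  z = (9 - (4)·0.7143 - (2)·1.0429) / (9) = 0.4508
Iteration 2:
  x = (5 - (3)·1.0429 - (-3)·0.4508) / (7) = 0.4605
  y = (9 - (-2)·0.4605 - (-4)·0.4508) / (10) = 1.1724
  z = (9 - (4)·0.4605 - (2)·1.1724) / (9) = 0.5348
Iteration 3:
  x = (5 - (3)·1.1724 - (-3)·0.5348) / (7) = 0.4410
  y = (9 - (-2)·0.4410 - (-4)·0.5348) / (10) = 1.2021
  z = (9 - (4)·0.4410 - (2)·1.2021) / (9) = 0.5369

(0.4410, 1.2021, 0.5369)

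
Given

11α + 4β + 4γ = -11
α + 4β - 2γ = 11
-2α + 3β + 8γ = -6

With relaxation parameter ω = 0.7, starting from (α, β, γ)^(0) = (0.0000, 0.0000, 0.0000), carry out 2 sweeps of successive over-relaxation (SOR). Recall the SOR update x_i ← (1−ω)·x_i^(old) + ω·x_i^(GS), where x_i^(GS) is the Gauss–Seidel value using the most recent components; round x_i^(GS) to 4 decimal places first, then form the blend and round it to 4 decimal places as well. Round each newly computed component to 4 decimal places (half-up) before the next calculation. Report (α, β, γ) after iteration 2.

(-1.1295, 2.3222, -1.6877)

Iteration 1:
  α: GS value = (-11 - (4)·0.0000 - (4)·0.0000) / (11) = -1.0000;  α ← (1−ω)·0.0000 + ω·-1.0000 = -0.7000
  β: GS value = (11 - (1)·-0.7000 - (-2)·0.0000) / (4) = 2.9250;  β ← (1−ω)·0.0000 + ω·2.9250 = 2.0475
  γ: GS value = (-6 - (-2)·-0.7000 - (3)·2.0475) / (8) = -1.6928;  γ ← (1−ω)·0.0000 + ω·-1.6928 = -1.1850
Iteration 2:
  α: GS value = (-11 - (4)·2.0475 - (4)·-1.1850) / (11) = -1.3136;  α ← (1−ω)·-0.7000 + ω·-1.3136 = -1.1295
  β: GS value = (11 - (1)·-1.1295 - (-2)·-1.1850) / (4) = 2.4399;  β ← (1−ω)·2.0475 + ω·2.4399 = 2.3222
  γ: GS value = (-6 - (-2)·-1.1295 - (3)·2.3222) / (8) = -1.9032;  γ ← (1−ω)·-1.1850 + ω·-1.9032 = -1.6877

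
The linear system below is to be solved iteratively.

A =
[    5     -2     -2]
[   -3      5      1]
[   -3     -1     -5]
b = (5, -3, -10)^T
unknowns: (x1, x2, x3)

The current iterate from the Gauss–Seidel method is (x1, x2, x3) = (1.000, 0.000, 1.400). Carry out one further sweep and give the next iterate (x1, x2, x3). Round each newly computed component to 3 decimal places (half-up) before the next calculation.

(1.560, 0.056, 1.053)

One sweep:
  x1 = (5 - (-2)·0.000 - (-2)·1.400) / (5) = 1.560
  x2 = (-3 - (-3)·1.560 - (1)·1.400) / (5) = 0.056
  x3 = (-10 - (-3)·1.560 - (-1)·0.056) / (-5) = 1.053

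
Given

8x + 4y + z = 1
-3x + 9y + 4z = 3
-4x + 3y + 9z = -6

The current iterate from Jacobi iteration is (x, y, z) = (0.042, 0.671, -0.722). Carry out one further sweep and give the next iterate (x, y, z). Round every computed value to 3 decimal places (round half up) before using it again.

(-0.120, 0.668, -0.872)

One sweep:
  x = (1 - (4)·0.671 - (1)·-0.722) / (8) = -0.120
  y = (3 - (-3)·0.042 - (4)·-0.722) / (9) = 0.668
  z = (-6 - (-4)·0.042 - (3)·0.671) / (9) = -0.872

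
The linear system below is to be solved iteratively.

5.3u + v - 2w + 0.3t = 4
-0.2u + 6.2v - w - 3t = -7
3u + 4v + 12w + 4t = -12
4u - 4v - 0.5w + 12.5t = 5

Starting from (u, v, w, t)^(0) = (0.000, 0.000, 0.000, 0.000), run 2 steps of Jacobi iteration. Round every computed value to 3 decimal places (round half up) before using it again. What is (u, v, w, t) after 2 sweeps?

Iteration 1:
  u = (4 - (1)·0.000 - (-2)·0.000 - (0.3)·0.000) / (5.3) = 0.755
  v = (-7 - (-0.2)·0.000 - (-1)·0.000 - (-3)·0.000) / (6.2) = -1.129
  w = (-12 - (3)·0.000 - (4)·0.000 - (4)·0.000) / (12) = -1.000
  t = (5 - (4)·0.000 - (-4)·0.000 - (-0.5)·0.000) / (12.5) = 0.400
Iteration 2:
  u = (4 - (1)·-1.129 - (-2)·-1.000 - (0.3)·0.400) / (5.3) = 0.568
  v = (-7 - (-0.2)·0.755 - (-1)·-1.000 - (-3)·0.400) / (6.2) = -1.072
  w = (-12 - (3)·0.755 - (4)·-1.129 - (4)·0.400) / (12) = -0.946
  t = (5 - (4)·0.755 - (-4)·-1.129 - (-0.5)·-1.000) / (12.5) = -0.243

(0.568, -1.072, -0.946, -0.243)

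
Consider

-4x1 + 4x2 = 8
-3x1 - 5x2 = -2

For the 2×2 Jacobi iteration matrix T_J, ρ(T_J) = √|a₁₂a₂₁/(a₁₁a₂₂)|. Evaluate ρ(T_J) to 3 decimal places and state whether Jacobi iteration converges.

0.775

a₁₂a₂₁/(a₁₁a₂₂) = (4)·(-3) / ((-4)·(-5)) = -0.600000
ρ = √|-0.600000| = √0.600000 = 0.775
ρ < 1, so Jacobi converges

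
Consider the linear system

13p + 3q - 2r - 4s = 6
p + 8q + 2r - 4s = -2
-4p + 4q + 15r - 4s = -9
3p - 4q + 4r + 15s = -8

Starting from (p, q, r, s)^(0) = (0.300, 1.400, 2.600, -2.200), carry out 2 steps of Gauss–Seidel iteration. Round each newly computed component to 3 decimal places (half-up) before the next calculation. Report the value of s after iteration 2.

Iteration 1:
  p = (6 - (3)·1.400 - (-2)·2.600 - (-4)·-2.200) / (13) = -0.138
  q = (-2 - (1)·-0.138 - (2)·2.600 - (-4)·-2.200) / (8) = -1.983
  r = (-9 - (-4)·-0.138 - (4)·-1.983 - (-4)·-2.200) / (15) = -0.695
  s = (-8 - (3)·-0.138 - (-4)·-1.983 - (4)·-0.695) / (15) = -0.849
Iteration 2:
  p = (6 - (3)·-1.983 - (-2)·-0.695 - (-4)·-0.849) / (13) = 0.551
  q = (-2 - (1)·0.551 - (2)·-0.695 - (-4)·-0.849) / (8) = -0.570
  r = (-9 - (-4)·0.551 - (4)·-0.570 - (-4)·-0.849) / (15) = -0.527
  s = (-8 - (3)·0.551 - (-4)·-0.570 - (4)·-0.527) / (15) = -0.655

-0.655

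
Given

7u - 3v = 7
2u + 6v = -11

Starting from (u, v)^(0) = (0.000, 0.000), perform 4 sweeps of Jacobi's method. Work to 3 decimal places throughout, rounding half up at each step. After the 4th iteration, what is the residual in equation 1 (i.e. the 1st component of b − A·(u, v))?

Iteration 1:
  u = (7 - (-3)·0.000) / (7) = 1.000
  v = (-11 - (2)·0.000) / (6) = -1.833
Iteration 2:
  u = (7 - (-3)·-1.833) / (7) = 0.214
  v = (-11 - (2)·1.000) / (6) = -2.167
Iteration 3:
  u = (7 - (-3)·-2.167) / (7) = 0.071
  v = (-11 - (2)·0.214) / (6) = -1.905
Iteration 4:
  u = (7 - (-3)·-1.905) / (7) = 0.184
  v = (-11 - (2)·0.071) / (6) = -1.857
Residual b − A·x = (0.141, -0.226)

0.141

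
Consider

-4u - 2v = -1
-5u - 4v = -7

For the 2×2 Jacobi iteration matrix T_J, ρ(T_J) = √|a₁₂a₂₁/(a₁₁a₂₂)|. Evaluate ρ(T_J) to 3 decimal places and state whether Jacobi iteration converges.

0.791

a₁₂a₂₁/(a₁₁a₂₂) = (-2)·(-5) / ((-4)·(-4)) = 0.625000
ρ = √|0.625000| = √0.625000 = 0.791
ρ < 1, so Jacobi converges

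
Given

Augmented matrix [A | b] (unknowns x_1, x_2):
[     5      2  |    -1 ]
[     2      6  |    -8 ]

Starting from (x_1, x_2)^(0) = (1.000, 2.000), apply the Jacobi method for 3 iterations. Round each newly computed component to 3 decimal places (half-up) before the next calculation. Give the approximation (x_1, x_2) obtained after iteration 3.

(0.200, -1.489)

Iteration 1:
  x_1 = (-1 - (2)·2.000) / (5) = -1.000
  x_2 = (-8 - (2)·1.000) / (6) = -1.667
Iteration 2:
  x_1 = (-1 - (2)·-1.667) / (5) = 0.467
  x_2 = (-8 - (2)·-1.000) / (6) = -1.000
Iteration 3:
  x_1 = (-1 - (2)·-1.000) / (5) = 0.200
  x_2 = (-8 - (2)·0.467) / (6) = -1.489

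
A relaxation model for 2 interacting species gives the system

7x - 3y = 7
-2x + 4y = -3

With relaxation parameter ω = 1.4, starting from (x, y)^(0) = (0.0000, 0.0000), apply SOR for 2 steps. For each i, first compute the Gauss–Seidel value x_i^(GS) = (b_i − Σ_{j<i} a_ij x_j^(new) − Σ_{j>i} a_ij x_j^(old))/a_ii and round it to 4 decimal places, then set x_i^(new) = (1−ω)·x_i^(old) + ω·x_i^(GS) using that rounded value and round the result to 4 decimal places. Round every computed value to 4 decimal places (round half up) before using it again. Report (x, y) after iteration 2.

Iteration 1:
  x: GS value = (7 - (-3)·0.0000) / (7) = 1.0000;  x ← (1−ω)·0.0000 + ω·1.0000 = 1.4000
  y: GS value = (-3 - (-2)·1.4000) / (4) = -0.0500;  y ← (1−ω)·0.0000 + ω·-0.0500 = -0.0700
Iteration 2:
  x: GS value = (7 - (-3)·-0.0700) / (7) = 0.9700;  x ← (1−ω)·1.4000 + ω·0.9700 = 0.7980
  y: GS value = (-3 - (-2)·0.7980) / (4) = -0.3510;  y ← (1−ω)·-0.0700 + ω·-0.3510 = -0.4634

(0.7980, -0.4634)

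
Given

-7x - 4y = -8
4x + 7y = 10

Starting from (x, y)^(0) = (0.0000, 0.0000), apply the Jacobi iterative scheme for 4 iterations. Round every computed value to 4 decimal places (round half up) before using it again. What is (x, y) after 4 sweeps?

(0.4331, 1.0287)

Iteration 1:
  x = (-8 - (-4)·0.0000) / (-7) = 1.1429
  y = (10 - (4)·0.0000) / (7) = 1.4286
Iteration 2:
  x = (-8 - (-4)·1.4286) / (-7) = 0.3265
  y = (10 - (4)·1.1429) / (7) = 0.7755
Iteration 3:
  x = (-8 - (-4)·0.7755) / (-7) = 0.6997
  y = (10 - (4)·0.3265) / (7) = 1.2420
Iteration 4:
  x = (-8 - (-4)·1.2420) / (-7) = 0.4331
  y = (10 - (4)·0.6997) / (7) = 1.0287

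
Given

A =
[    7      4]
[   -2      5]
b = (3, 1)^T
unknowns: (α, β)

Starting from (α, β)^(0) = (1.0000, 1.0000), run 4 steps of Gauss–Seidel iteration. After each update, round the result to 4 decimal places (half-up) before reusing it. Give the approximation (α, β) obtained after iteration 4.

Iteration 1:
  α = (3 - (4)·1.0000) / (7) = -0.1429
  β = (1 - (-2)·-0.1429) / (5) = 0.1428
Iteration 2:
  α = (3 - (4)·0.1428) / (7) = 0.3470
  β = (1 - (-2)·0.3470) / (5) = 0.3388
Iteration 3:
  α = (3 - (4)·0.3388) / (7) = 0.2350
  β = (1 - (-2)·0.2350) / (5) = 0.2940
Iteration 4:
  α = (3 - (4)·0.2940) / (7) = 0.2606
  β = (1 - (-2)·0.2606) / (5) = 0.3042

(0.2606, 0.3042)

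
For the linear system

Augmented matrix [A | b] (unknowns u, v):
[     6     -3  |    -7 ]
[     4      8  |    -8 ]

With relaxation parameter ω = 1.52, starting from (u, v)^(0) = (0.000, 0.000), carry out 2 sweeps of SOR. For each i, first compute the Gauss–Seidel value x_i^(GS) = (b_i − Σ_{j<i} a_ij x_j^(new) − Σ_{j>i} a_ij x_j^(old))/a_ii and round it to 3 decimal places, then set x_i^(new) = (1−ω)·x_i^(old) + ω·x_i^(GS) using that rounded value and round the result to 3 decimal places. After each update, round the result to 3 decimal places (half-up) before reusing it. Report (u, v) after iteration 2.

(-0.982, -0.684)

Iteration 1:
  u: GS value = (-7 - (-3)·0.000) / (6) = -1.167;  u ← (1−ω)·0.000 + ω·-1.167 = -1.774
  v: GS value = (-8 - (4)·-1.774) / (8) = -0.113;  v ← (1−ω)·0.000 + ω·-0.113 = -0.172
Iteration 2:
  u: GS value = (-7 - (-3)·-0.172) / (6) = -1.253;  u ← (1−ω)·-1.774 + ω·-1.253 = -0.982
  v: GS value = (-8 - (4)·-0.982) / (8) = -0.509;  v ← (1−ω)·-0.172 + ω·-0.509 = -0.684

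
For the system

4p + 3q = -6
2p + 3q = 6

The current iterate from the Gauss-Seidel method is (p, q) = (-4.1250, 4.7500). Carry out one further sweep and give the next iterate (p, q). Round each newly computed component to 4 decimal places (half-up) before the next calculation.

(-5.0625, 5.3750)

One sweep:
  p = (-6 - (3)·4.7500) / (4) = -5.0625
  q = (6 - (2)·-5.0625) / (3) = 5.3750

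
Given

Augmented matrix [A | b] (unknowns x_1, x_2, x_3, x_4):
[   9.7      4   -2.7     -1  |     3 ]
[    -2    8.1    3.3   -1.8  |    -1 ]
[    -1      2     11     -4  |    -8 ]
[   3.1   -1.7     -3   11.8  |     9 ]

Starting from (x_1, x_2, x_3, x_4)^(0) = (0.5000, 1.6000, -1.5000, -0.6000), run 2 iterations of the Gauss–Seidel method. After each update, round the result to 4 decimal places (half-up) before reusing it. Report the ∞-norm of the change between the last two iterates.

Iteration 1:
  x_1 = (3 - (4)·1.6000 - (-2.7)·-1.5000 - (-1)·-0.6000) / (9.7) = -0.8299
  x_2 = (-1 - (-2)·-0.8299 - (3.3)·-1.5000 - (-1.8)·-0.6000) / (8.1) = 0.1494
  x_3 = (-8 - (-1)·-0.8299 - (2)·0.1494 - (-4)·-0.6000) / (11) = -1.0481
  x_4 = (9 - (3.1)·-0.8299 - (-1.7)·0.1494 - (-3)·-1.0481) / (11.8) = 0.7358
Iteration 2:
  x_1 = (3 - (4)·0.1494 - (-2.7)·-1.0481 - (-1)·0.7358) / (9.7) = 0.0318
  x_2 = (-1 - (-2)·0.0318 - (3.3)·-1.0481 - (-1.8)·0.7358) / (8.1) = 0.4749
  x_3 = (-8 - (-1)·0.0318 - (2)·0.4749 - (-4)·0.7358) / (11) = -0.5432
  x_4 = (9 - (3.1)·0.0318 - (-1.7)·0.4749 - (-3)·-0.5432) / (11.8) = 0.6847
Change: (0.8617, 0.3255, 0.5049, -0.0511) → max |·| = 0.8617

0.8617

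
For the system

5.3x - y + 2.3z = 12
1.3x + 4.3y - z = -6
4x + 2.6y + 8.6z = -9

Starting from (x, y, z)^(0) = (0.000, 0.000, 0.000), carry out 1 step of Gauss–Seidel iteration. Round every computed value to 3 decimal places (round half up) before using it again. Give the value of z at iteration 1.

-1.471

Iteration 1:
  x = (12 - (-1)·0.000 - (2.3)·0.000) / (5.3) = 2.264
  y = (-6 - (1.3)·2.264 - (-1)·0.000) / (4.3) = -2.080
  z = (-9 - (4)·2.264 - (2.6)·-2.080) / (8.6) = -1.471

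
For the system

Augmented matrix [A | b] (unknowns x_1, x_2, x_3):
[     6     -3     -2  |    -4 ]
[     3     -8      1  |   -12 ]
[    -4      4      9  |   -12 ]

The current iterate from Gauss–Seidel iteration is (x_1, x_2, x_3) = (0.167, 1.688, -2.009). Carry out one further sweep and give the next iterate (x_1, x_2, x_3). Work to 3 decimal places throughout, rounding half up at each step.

(-0.492, 1.064, -2.025)

One sweep:
  x_1 = (-4 - (-3)·1.688 - (-2)·-2.009) / (6) = -0.492
  x_2 = (-12 - (3)·-0.492 - (1)·-2.009) / (-8) = 1.064
  x_3 = (-12 - (-4)·-0.492 - (4)·1.064) / (9) = -2.025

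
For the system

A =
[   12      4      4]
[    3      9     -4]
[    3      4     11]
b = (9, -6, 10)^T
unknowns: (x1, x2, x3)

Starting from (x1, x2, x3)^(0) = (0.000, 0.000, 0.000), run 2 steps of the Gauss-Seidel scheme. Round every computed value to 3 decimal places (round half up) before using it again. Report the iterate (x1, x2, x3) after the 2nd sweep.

Iteration 1:
  x1 = (9 - (4)·0.000 - (4)·0.000) / (12) = 0.750
  x2 = (-6 - (3)·0.750 - (-4)·0.000) / (9) = -0.917
  x3 = (10 - (3)·0.750 - (4)·-0.917) / (11) = 1.038
Iteration 2:
  x1 = (9 - (4)·-0.917 - (4)·1.038) / (12) = 0.710
  x2 = (-6 - (3)·0.710 - (-4)·1.038) / (9) = -0.442
  x3 = (10 - (3)·0.710 - (4)·-0.442) / (11) = 0.876

(0.710, -0.442, 0.876)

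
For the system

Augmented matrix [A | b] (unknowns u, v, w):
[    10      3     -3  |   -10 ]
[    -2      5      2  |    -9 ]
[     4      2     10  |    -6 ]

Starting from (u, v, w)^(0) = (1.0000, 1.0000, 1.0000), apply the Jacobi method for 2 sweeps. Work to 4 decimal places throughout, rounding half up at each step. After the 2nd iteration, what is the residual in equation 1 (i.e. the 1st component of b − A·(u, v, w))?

Iteration 1:
  u = (-10 - (3)·1.0000 - (-3)·1.0000) / (10) = -1.0000
  v = (-9 - (-2)·1.0000 - (2)·1.0000) / (5) = -1.8000
  w = (-6 - (4)·1.0000 - (2)·1.0000) / (10) = -1.2000
Iteration 2:
  u = (-10 - (3)·-1.8000 - (-3)·-1.2000) / (10) = -0.8200
  v = (-9 - (-2)·-1.0000 - (2)·-1.2000) / (5) = -1.7200
  w = (-6 - (4)·-1.0000 - (2)·-1.8000) / (10) = 0.1600
Residual b − A·x = (3.8400, -2.3600, -0.8800)

3.8400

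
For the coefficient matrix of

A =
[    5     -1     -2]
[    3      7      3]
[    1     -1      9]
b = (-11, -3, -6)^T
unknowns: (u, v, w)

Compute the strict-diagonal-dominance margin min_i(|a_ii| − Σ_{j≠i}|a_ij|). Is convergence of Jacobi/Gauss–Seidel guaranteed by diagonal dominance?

1

row 1: |5| − (1+2) = 2
row 2: |7| − (3+3) = 1
row 3: |9| − (1+1) = 7
minimum over rows = 1 → strictly diagonally dominant (convergence guaranteed)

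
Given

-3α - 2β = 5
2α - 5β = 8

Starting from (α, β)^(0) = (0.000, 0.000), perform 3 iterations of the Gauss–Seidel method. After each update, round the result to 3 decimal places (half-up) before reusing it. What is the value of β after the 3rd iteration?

-1.824

Iteration 1:
  α = (5 - (-2)·0.000) / (-3) = -1.667
  β = (8 - (2)·-1.667) / (-5) = -2.267
Iteration 2:
  α = (5 - (-2)·-2.267) / (-3) = -0.155
  β = (8 - (2)·-0.155) / (-5) = -1.662
Iteration 3:
  α = (5 - (-2)·-1.662) / (-3) = -0.559
  β = (8 - (2)·-0.559) / (-5) = -1.824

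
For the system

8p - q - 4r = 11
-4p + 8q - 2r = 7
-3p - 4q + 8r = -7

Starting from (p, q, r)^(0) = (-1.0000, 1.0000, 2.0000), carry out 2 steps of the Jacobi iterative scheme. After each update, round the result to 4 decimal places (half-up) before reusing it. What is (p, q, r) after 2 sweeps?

(1.1094, 1.9375, 0.5000)

Iteration 1:
  p = (11 - (-1)·1.0000 - (-4)·2.0000) / (8) = 2.5000
  q = (7 - (-4)·-1.0000 - (-2)·2.0000) / (8) = 0.8750
  r = (-7 - (-3)·-1.0000 - (-4)·1.0000) / (8) = -0.7500
Iteration 2:
  p = (11 - (-1)·0.8750 - (-4)·-0.7500) / (8) = 1.1094
  q = (7 - (-4)·2.5000 - (-2)·-0.7500) / (8) = 1.9375
  r = (-7 - (-3)·2.5000 - (-4)·0.8750) / (8) = 0.5000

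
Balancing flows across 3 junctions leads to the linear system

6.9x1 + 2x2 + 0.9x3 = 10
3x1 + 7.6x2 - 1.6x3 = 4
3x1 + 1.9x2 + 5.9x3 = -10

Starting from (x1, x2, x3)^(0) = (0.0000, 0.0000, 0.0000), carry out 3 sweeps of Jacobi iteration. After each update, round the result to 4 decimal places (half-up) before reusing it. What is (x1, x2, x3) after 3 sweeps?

(1.9053, -0.6205, -2.3370)

Iteration 1:
  x1 = (10 - (2)·0.0000 - (0.9)·0.0000) / (6.9) = 1.4493
  x2 = (4 - (3)·0.0000 - (-1.6)·0.0000) / (7.6) = 0.5263
  x3 = (-10 - (3)·0.0000 - (1.9)·0.0000) / (5.9) = -1.6949
Iteration 2:
  x1 = (10 - (2)·0.5263 - (0.9)·-1.6949) / (6.9) = 1.5178
  x2 = (4 - (3)·1.4493 - (-1.6)·-1.6949) / (7.6) = -0.4026
  x3 = (-10 - (3)·1.4493 - (1.9)·0.5263) / (5.9) = -2.6013
Iteration 3:
  x1 = (10 - (2)·-0.4026 - (0.9)·-2.6013) / (6.9) = 1.9053
  x2 = (4 - (3)·1.5178 - (-1.6)·-2.6013) / (7.6) = -0.6205
  x3 = (-10 - (3)·1.5178 - (1.9)·-0.4026) / (5.9) = -2.3370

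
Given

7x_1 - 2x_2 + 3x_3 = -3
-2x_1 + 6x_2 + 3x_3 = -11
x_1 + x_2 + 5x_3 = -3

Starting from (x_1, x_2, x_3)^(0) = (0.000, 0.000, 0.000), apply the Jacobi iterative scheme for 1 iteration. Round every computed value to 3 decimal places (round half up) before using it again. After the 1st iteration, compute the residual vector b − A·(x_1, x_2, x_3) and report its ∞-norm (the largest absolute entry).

Iteration 1:
  x_1 = (-3 - (-2)·0.000 - (3)·0.000) / (7) = -0.429
  x_2 = (-11 - (-2)·0.000 - (3)·0.000) / (6) = -1.833
  x_3 = (-3 - (1)·0.000 - (1)·0.000) / (5) = -0.600
Residual b − A·x = (-1.863, 0.940, 2.262); ∞-norm = 2.262

2.262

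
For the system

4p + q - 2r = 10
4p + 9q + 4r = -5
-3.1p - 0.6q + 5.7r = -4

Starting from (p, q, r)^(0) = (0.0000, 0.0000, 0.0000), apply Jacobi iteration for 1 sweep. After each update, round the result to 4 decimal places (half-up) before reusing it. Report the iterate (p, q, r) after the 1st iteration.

(2.5000, -0.5556, -0.7018)

Iteration 1:
  p = (10 - (1)·0.0000 - (-2)·0.0000) / (4) = 2.5000
  q = (-5 - (4)·0.0000 - (4)·0.0000) / (9) = -0.5556
  r = (-4 - (-3.1)·0.0000 - (-0.6)·0.0000) / (5.7) = -0.7018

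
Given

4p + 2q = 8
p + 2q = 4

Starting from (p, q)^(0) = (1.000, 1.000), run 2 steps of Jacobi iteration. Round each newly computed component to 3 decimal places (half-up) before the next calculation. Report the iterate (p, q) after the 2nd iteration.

(1.250, 1.250)

Iteration 1:
  p = (8 - (2)·1.000) / (4) = 1.500
  q = (4 - (1)·1.000) / (2) = 1.500
Iteration 2:
  p = (8 - (2)·1.500) / (4) = 1.250
  q = (4 - (1)·1.500) / (2) = 1.250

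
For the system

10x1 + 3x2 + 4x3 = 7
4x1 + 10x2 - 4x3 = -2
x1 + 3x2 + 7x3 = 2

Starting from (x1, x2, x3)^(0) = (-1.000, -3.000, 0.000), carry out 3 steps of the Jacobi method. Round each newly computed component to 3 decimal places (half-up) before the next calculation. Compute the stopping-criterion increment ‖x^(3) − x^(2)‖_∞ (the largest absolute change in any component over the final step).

Iteration 1:
  x1 = (7 - (3)·-3.000 - (4)·0.000) / (10) = 1.600
  x2 = (-2 - (4)·-1.000 - (-4)·0.000) / (10) = 0.200
  x3 = (2 - (1)·-1.000 - (3)·-3.000) / (7) = 1.714
Iteration 2:
  x1 = (7 - (3)·0.200 - (4)·1.714) / (10) = -0.046
  x2 = (-2 - (4)·1.600 - (-4)·1.714) / (10) = -0.154
  x3 = (2 - (1)·1.600 - (3)·0.200) / (7) = -0.029
Iteration 3:
  x1 = (7 - (3)·-0.154 - (4)·-0.029) / (10) = 0.758
  x2 = (-2 - (4)·-0.046 - (-4)·-0.029) / (10) = -0.193
  x3 = (2 - (1)·-0.046 - (3)·-0.154) / (7) = 0.358
Change: (0.804, -0.039, 0.387) → max |·| = 0.804

0.804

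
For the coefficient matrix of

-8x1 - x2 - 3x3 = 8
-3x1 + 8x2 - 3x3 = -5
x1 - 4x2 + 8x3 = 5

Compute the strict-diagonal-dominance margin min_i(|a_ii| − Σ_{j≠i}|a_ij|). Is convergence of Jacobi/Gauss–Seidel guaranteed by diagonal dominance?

2

row 1: |-8| − (1+3) = 4
row 2: |8| − (3+3) = 2
row 3: |8| − (1+4) = 3
minimum over rows = 2 → strictly diagonally dominant (convergence guaranteed)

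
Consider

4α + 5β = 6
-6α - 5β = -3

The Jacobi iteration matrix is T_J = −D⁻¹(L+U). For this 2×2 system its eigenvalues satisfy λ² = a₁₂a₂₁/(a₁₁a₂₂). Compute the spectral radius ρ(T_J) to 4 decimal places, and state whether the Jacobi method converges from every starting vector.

a₁₂a₂₁/(a₁₁a₂₂) = (5)·(-6) / ((4)·(-5)) = 1.500000
ρ = √|1.500000| = √1.500000 = 1.2247
ρ > 1, so Jacobi diverges

1.2247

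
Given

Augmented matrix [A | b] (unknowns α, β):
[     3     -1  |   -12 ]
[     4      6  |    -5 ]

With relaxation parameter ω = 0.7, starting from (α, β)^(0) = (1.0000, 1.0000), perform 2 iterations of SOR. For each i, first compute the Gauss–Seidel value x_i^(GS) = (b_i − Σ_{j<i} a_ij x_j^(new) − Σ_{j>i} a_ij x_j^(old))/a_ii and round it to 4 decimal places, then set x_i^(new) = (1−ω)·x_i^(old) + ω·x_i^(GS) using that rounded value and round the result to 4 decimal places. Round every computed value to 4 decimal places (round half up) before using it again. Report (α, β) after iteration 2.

(-3.2993, 1.1887)

Iteration 1:
  α: GS value = (-12 - (-1)·1.0000) / (3) = -3.6667;  α ← (1−ω)·1.0000 + ω·-3.6667 = -2.2667
  β: GS value = (-5 - (4)·-2.2667) / (6) = 0.6778;  β ← (1−ω)·1.0000 + ω·0.6778 = 0.7745
Iteration 2:
  α: GS value = (-12 - (-1)·0.7745) / (3) = -3.7418;  α ← (1−ω)·-2.2667 + ω·-3.7418 = -3.2993
  β: GS value = (-5 - (4)·-3.2993) / (6) = 1.3662;  β ← (1−ω)·0.7745 + ω·1.3662 = 1.1887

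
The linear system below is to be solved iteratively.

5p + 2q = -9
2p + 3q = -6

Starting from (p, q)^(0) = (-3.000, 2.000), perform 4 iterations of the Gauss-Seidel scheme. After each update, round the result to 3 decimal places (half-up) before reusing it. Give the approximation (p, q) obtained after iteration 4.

Iteration 1:
  p = (-9 - (2)·2.000) / (5) = -2.600
  q = (-6 - (2)·-2.600) / (3) = -0.267
Iteration 2:
  p = (-9 - (2)·-0.267) / (5) = -1.693
  q = (-6 - (2)·-1.693) / (3) = -0.871
Iteration 3:
  p = (-9 - (2)·-0.871) / (5) = -1.452
  q = (-6 - (2)·-1.452) / (3) = -1.032
Iteration 4:
  p = (-9 - (2)·-1.032) / (5) = -1.387
  q = (-6 - (2)·-1.387) / (3) = -1.075

(-1.387, -1.075)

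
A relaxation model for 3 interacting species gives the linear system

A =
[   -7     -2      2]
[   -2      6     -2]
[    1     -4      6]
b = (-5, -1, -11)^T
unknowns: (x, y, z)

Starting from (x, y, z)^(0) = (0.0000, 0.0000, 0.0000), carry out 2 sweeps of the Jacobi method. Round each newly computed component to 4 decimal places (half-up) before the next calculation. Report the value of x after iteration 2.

Iteration 1:
  x = (-5 - (-2)·0.0000 - (2)·0.0000) / (-7) = 0.7143
  y = (-1 - (-2)·0.0000 - (-2)·0.0000) / (6) = -0.1667
  z = (-11 - (1)·0.0000 - (-4)·0.0000) / (6) = -1.8333
Iteration 2:
  x = (-5 - (-2)·-0.1667 - (2)·-1.8333) / (-7) = 0.2381
  y = (-1 - (-2)·0.7143 - (-2)·-1.8333) / (6) = -0.5397
  z = (-11 - (1)·0.7143 - (-4)·-0.1667) / (6) = -2.0635

0.2381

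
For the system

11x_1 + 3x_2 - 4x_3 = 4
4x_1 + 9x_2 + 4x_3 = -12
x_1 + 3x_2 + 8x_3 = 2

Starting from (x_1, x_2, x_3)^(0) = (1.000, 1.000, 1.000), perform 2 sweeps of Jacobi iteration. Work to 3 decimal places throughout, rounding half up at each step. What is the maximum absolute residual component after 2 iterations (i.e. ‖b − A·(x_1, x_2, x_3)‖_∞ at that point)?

6.804

Iteration 1:
  x_1 = (4 - (3)·1.000 - (-4)·1.000) / (11) = 0.455
  x_2 = (-12 - (4)·1.000 - (4)·1.000) / (9) = -2.222
  x_3 = (2 - (1)·1.000 - (3)·1.000) / (8) = -0.250
Iteration 2:
  x_1 = (4 - (3)·-2.222 - (-4)·-0.250) / (11) = 0.879
  x_2 = (-12 - (4)·0.455 - (4)·-0.250) / (9) = -1.424
  x_3 = (2 - (1)·0.455 - (3)·-2.222) / (8) = 1.026
Residual b − A·x = (2.707, -6.804, -2.815); ∞-norm = 6.804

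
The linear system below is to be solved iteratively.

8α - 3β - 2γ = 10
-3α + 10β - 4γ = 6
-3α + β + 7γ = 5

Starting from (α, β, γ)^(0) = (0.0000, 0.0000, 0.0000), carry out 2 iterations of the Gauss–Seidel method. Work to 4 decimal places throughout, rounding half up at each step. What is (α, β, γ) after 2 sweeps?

Iteration 1:
  α = (10 - (-3)·0.0000 - (-2)·0.0000) / (8) = 1.2500
  β = (6 - (-3)·1.2500 - (-4)·0.0000) / (10) = 0.9750
  γ = (5 - (-3)·1.2500 - (1)·0.9750) / (7) = 1.1107
Iteration 2:
  α = (10 - (-3)·0.9750 - (-2)·1.1107) / (8) = 1.8933
  β = (6 - (-3)·1.8933 - (-4)·1.1107) / (10) = 1.6123
  γ = (5 - (-3)·1.8933 - (1)·1.6123) / (7) = 1.2954

(1.8933, 1.6123, 1.2954)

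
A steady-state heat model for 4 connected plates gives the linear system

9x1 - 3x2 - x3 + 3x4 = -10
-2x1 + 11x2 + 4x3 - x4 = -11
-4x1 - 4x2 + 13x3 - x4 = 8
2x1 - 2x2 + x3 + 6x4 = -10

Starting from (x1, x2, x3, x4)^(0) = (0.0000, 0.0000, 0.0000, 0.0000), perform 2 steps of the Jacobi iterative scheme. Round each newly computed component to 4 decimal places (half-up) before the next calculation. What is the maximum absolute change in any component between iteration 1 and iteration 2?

0.7778

Iteration 1:
  x1 = (-10 - (-3)·0.0000 - (-1)·0.0000 - (3)·0.0000) / (9) = -1.1111
  x2 = (-11 - (-2)·0.0000 - (4)·0.0000 - (-1)·0.0000) / (11) = -1.0000
  x3 = (8 - (-4)·0.0000 - (-4)·0.0000 - (-1)·0.0000) / (13) = 0.6154
  x4 = (-10 - (2)·0.0000 - (-2)·0.0000 - (1)·0.0000) / (6) = -1.6667
Iteration 2:
  x1 = (-10 - (-3)·-1.0000 - (-1)·0.6154 - (3)·-1.6667) / (9) = -0.8205
  x2 = (-11 - (-2)·-1.1111 - (4)·0.6154 - (-1)·-1.6667) / (11) = -1.5773
  x3 = (8 - (-4)·-1.1111 - (-4)·-1.0000 - (-1)·-1.6667) / (13) = -0.1624
  x4 = (-10 - (2)·-1.1111 - (-2)·-1.0000 - (1)·0.6154) / (6) = -1.7322
Change: (0.2906, -0.5773, -0.7778, -0.0655) → max |·| = 0.7778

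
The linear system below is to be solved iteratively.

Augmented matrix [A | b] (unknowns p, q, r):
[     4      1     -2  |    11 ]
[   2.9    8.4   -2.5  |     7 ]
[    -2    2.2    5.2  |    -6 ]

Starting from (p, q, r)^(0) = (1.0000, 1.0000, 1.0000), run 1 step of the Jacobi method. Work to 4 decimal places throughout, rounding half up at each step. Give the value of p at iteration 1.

3.0000

Iteration 1:
  p = (11 - (1)·1.0000 - (-2)·1.0000) / (4) = 3.0000
  q = (7 - (2.9)·1.0000 - (-2.5)·1.0000) / (8.4) = 0.7857
  r = (-6 - (-2)·1.0000 - (2.2)·1.0000) / (5.2) = -1.1923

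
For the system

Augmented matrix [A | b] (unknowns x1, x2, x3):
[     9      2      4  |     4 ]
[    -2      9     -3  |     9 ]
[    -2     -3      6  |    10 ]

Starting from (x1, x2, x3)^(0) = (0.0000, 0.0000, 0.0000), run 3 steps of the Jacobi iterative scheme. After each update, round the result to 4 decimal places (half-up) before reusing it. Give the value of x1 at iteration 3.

-0.9520

Iteration 1:
  x1 = (4 - (2)·0.0000 - (4)·0.0000) / (9) = 0.4444
  x2 = (9 - (-2)·0.0000 - (-3)·0.0000) / (9) = 1.0000
  x3 = (10 - (-2)·0.0000 - (-3)·0.0000) / (6) = 1.6667
Iteration 2:
  x1 = (4 - (2)·1.0000 - (4)·1.6667) / (9) = -0.5185
  x2 = (9 - (-2)·0.4444 - (-3)·1.6667) / (9) = 1.6543
  x3 = (10 - (-2)·0.4444 - (-3)·1.0000) / (6) = 2.3148
Iteration 3:
  x1 = (4 - (2)·1.6543 - (4)·2.3148) / (9) = -0.9520
  x2 = (9 - (-2)·-0.5185 - (-3)·2.3148) / (9) = 1.6564
  x3 = (10 - (-2)·-0.5185 - (-3)·1.6543) / (6) = 2.3210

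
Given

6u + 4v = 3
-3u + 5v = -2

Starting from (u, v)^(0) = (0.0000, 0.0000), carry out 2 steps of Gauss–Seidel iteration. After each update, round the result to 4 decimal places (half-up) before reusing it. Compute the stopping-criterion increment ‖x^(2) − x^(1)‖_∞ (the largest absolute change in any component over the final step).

Iteration 1:
  u = (3 - (4)·0.0000) / (6) = 0.5000
  v = (-2 - (-3)·0.5000) / (5) = -0.1000
Iteration 2:
  u = (3 - (4)·-0.1000) / (6) = 0.5667
  v = (-2 - (-3)·0.5667) / (5) = -0.0600
Change: (0.0667, 0.0400) → max |·| = 0.0667

0.0667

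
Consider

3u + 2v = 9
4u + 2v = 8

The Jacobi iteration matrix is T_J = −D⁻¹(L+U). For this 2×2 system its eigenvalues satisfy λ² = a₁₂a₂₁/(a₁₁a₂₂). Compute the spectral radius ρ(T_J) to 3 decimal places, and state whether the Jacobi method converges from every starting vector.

a₁₂a₂₁/(a₁₁a₂₂) = (2)·(4) / ((3)·(2)) = 1.333333
ρ = √|1.333333| = √1.333333 = 1.155
ρ > 1, so Jacobi diverges

1.155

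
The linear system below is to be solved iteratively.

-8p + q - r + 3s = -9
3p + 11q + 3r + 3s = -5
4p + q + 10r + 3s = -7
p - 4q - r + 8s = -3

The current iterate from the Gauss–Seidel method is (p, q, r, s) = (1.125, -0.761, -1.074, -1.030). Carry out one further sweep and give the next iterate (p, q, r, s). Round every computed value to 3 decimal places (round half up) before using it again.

One sweep:
  p = (-9 - (1)·-0.761 - (-1)·-1.074 - (3)·-1.030) / (-8) = 0.778
  q = (-5 - (3)·0.778 - (3)·-1.074 - (3)·-1.030) / (11) = -0.093
  r = (-7 - (4)·0.778 - (1)·-0.093 - (3)·-1.030) / (10) = -0.693
  s = (-3 - (1)·0.778 - (-4)·-0.093 - (-1)·-0.693) / (8) = -0.605

(0.778, -0.093, -0.693, -0.605)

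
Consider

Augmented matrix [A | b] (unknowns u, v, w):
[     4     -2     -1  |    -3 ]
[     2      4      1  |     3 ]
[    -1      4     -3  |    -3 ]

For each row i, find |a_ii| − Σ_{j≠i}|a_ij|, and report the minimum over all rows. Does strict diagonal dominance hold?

row 1: |4| − (2+1) = 1
row 2: |4| − (2+1) = 1
row 3: |-3| − (1+4) = -2
minimum over rows = -2 → not strictly diagonally dominant

-2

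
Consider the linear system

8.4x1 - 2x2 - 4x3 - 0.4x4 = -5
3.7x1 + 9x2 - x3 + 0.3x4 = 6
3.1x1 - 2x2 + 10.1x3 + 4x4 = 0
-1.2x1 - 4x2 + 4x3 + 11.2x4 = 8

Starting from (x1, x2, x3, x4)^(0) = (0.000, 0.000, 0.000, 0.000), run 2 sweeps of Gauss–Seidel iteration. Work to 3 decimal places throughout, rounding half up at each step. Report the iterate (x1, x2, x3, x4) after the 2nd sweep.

(-0.165, 0.747, -0.136, 1.012)

Iteration 1:
  x1 = (-5 - (-2)·0.000 - (-4)·0.000 - (-0.4)·0.000) / (8.4) = -0.595
  x2 = (6 - (3.7)·-0.595 - (-1)·0.000 - (0.3)·0.000) / (9) = 0.911
  x3 = (0 - (3.1)·-0.595 - (-2)·0.911 - (4)·0.000) / (10.1) = 0.363
  x4 = (8 - (-1.2)·-0.595 - (-4)·0.911 - (4)·0.363) / (11.2) = 0.846
Iteration 2:
  x1 = (-5 - (-2)·0.911 - (-4)·0.363 - (-0.4)·0.846) / (8.4) = -0.165
  x2 = (6 - (3.7)·-0.165 - (-1)·0.363 - (0.3)·0.846) / (9) = 0.747
  x3 = (0 - (3.1)·-0.165 - (-2)·0.747 - (4)·0.846) / (10.1) = -0.136
  x4 = (8 - (-1.2)·-0.165 - (-4)·0.747 - (4)·-0.136) / (11.2) = 1.012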